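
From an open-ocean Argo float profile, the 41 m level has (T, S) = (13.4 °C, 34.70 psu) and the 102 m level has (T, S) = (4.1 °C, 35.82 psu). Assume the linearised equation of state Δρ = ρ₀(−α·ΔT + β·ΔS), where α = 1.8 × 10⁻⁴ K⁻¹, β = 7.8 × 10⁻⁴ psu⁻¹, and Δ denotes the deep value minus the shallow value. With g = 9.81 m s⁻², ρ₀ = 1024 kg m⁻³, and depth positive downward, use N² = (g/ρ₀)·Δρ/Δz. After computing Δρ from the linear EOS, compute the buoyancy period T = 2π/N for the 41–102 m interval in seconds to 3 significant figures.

ΔT = -9.3 K, ΔS = +1.12 psu (deep − shallow).
Δρ/ρ₀ = −αΔT + βΔS = 1.674 × 10⁻³ + 8.736 × 10⁻⁴ = 2.5476 × 10⁻³, so Δρ ≈ 2.609 kg m⁻³.
N² = (g/ρ₀)·Δρ/Δz = g·(Δρ/ρ₀)/Δz = 9.81 × 2.5476 × 10⁻³ / 61 = 4.0970 × 10⁻⁴ s⁻².
N = √(4.0970 × 10⁻⁴) = 0.020241 rad s⁻¹ → T = 2π/N = 310.42 s ≈ 310 s.

310 s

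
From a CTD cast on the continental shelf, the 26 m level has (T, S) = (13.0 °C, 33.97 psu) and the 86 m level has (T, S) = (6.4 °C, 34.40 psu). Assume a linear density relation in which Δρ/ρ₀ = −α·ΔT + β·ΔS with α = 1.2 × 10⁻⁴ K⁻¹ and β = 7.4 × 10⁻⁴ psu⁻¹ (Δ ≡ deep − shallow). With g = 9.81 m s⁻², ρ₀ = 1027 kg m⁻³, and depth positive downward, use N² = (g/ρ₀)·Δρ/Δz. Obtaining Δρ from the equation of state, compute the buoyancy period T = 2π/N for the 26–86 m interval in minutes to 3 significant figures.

ΔT = -6.6 K, ΔS = +0.43 psu (deep − shallow).
Δρ/ρ₀ = −αΔT + βΔS = 7.92 × 10⁻⁴ + 3.182 × 10⁻⁴ = 1.1102 × 10⁻³, so Δρ ≈ 1.140 kg m⁻³.
N² = (g/ρ₀)·Δρ/Δz = g·(Δρ/ρ₀)/Δz = 9.81 × 1.1102 × 10⁻³ / 60 = 1.8152 × 10⁻⁴ s⁻².
N = √(1.8152 × 10⁻⁴) = 0.013473 rad s⁻¹ → T = 2π/N = 466.35 s = 7.7725 min ≈ 7.77 min.

7.77 min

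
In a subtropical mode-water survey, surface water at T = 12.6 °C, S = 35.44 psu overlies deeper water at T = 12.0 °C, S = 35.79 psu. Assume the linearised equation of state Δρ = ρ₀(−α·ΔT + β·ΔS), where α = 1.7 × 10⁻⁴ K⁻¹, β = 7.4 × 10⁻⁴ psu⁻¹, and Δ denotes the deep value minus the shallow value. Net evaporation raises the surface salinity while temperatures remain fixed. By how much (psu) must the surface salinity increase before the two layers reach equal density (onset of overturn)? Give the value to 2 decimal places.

0.49 psu

Neutral buoyancy requires −α(T_deep − T_surf) + β(S_deep − S_surf′) = 0.
S_surf′ = S_deep − (α/β)·ΔT = 35.79 − (1.7 × 10⁻⁴/7.4 × 10⁻⁴)·(-0.6) = 35.9278 psu.
Increase required: 35.9278 − 35.44 = 0.4878 psu.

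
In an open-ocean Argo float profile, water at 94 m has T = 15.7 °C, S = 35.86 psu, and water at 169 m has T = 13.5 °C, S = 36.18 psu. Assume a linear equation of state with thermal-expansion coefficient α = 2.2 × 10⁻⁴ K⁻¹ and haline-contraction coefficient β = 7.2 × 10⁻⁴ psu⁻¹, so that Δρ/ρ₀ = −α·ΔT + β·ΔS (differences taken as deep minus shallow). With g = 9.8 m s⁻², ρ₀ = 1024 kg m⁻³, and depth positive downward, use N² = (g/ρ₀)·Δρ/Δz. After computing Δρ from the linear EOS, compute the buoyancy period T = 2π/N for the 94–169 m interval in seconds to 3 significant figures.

ΔT = -2.2 K, ΔS = +0.32 psu (deep − shallow).
Δρ/ρ₀ = −αΔT + βΔS = 4.84 × 10⁻⁴ + 2.304 × 10⁻⁴ = 7.144 × 10⁻⁴, so Δρ ≈ 0.7315 kg m⁻³.
N² = (g/ρ₀)·Δρ/Δz = g·(Δρ/ρ₀)/Δz = 9.8 × 7.144 × 10⁻⁴ / 75 = 9.3348 × 10⁻⁵ s⁻².
N = √(9.3348 × 10⁻⁵) = 9.6617 × 10⁻³ rad s⁻¹ → T = 2π/N = 650.32 s ≈ 650 s.

650 s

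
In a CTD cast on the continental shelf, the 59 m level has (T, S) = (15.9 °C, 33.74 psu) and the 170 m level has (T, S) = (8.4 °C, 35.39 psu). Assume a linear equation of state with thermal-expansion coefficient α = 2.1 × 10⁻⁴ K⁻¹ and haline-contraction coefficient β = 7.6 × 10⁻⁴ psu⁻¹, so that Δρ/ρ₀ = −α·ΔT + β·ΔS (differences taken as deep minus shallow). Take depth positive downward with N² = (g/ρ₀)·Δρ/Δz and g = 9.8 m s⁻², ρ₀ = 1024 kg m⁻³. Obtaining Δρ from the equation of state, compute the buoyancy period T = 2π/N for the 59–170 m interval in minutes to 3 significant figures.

6.63 min

ΔT = -7.5 K, ΔS = +1.65 psu (deep − shallow).
Δρ/ρ₀ = −αΔT + βΔS = 1.575 × 10⁻³ + 1.254 × 10⁻³ = 2.829 × 10⁻³, so Δρ ≈ 2.897 kg m⁻³.
N² = (g/ρ₀)·Δρ/Δz = g·(Δρ/ρ₀)/Δz = 9.8 × 2.829 × 10⁻³ / 111 = 2.4977 × 10⁻⁴ s⁻².
N = √(2.4977 × 10⁻⁴) = 0.015804 rad s⁻¹ → T = 2π/N = 397.57 s = 6.6262 min ≈ 6.63 min.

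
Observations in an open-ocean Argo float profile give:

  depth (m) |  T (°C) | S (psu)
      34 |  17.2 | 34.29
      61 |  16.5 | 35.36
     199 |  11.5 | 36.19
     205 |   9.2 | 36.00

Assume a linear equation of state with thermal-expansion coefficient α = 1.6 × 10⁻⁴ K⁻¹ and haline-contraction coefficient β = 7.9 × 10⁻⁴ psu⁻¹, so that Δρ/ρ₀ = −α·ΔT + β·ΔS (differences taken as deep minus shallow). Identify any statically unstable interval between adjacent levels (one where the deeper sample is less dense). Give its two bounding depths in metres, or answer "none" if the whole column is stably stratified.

Evaluate Δρ/ρ₀ = −αΔT + βΔS across each adjacent pair:
  34–61 m: −αΔT+βΔS = −(1.6 × 10⁻⁴)(-0.7)+(7.9 × 10⁻⁴)(+1.07) = 9.6 × 10⁻⁴ → stable
  61–199 m: −αΔT+βΔS = −(1.6 × 10⁻⁴)(-5.0)+(7.9 × 10⁻⁴)(+0.83) = 1.5 × 10⁻³ → stable
  199–205 m: −αΔT+βΔS = −(1.6 × 10⁻⁴)(-2.3)+(7.9 × 10⁻⁴)(-0.19) = 2.2 × 10⁻⁴ → stable
Every interval has Δρ > 0: the column is stably stratified throughout.

none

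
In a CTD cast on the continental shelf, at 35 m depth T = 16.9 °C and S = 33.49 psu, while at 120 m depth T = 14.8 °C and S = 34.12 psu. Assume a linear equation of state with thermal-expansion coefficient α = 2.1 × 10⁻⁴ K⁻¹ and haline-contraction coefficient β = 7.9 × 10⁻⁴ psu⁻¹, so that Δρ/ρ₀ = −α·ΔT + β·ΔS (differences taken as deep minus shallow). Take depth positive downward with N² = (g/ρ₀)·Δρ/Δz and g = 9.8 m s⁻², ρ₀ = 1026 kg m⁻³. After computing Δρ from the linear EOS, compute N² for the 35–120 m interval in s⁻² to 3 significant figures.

ΔT = -2.1 K, ΔS = +0.63 psu (deep − shallow).
Δρ/ρ₀ = −αΔT + βΔS = 4.41 × 10⁻⁴ + 4.977 × 10⁻⁴ = 9.387 × 10⁻⁴, so Δρ ≈ 0.9631 kg m⁻³.
N² = (g/ρ₀)·Δρ/Δz = g·(Δρ/ρ₀)/Δz = 9.8 × 9.387 × 10⁻⁴ / 85 = 1.0823 × 10⁻⁴ s⁻² ≈ 1.08 × 10⁻⁴ s⁻².

1.08 × 10⁻⁴ s⁻²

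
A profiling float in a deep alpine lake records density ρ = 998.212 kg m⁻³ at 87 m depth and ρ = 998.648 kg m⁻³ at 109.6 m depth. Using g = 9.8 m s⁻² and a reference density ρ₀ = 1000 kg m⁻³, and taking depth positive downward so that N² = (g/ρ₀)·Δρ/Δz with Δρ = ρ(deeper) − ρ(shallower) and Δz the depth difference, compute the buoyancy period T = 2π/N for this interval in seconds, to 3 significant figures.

Δρ = 998.648 − 998.212 = 0.436 kg m⁻³ over Δz = 109.6 − 87 = 22.6 m.
N² = (9.8/1000) × (0.436/22.6) = 1.8906 × 10⁻⁴ s⁻².
N = √(1.8906 × 10⁻⁴) = 0.013750 rad s⁻¹, so T = 2π/N = 456.96 s ≈ 457 s.

457 s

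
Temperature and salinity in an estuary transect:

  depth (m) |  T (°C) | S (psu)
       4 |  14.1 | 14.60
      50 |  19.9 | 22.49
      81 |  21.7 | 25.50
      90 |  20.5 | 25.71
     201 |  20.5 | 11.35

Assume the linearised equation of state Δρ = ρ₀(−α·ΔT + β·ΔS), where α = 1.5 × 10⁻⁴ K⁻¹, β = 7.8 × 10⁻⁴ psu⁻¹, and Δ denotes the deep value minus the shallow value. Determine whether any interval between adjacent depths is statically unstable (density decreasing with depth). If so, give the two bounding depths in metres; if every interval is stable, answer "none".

90–201 m

Evaluate Δρ/ρ₀ = −αΔT + βΔS across each adjacent pair:
  4–50 m: −αΔT+βΔS = −(1.5 × 10⁻⁴)(+5.8)+(7.8 × 10⁻⁴)(+7.89) = 5.3 × 10⁻³ → stable
  50–81 m: −αΔT+βΔS = −(1.5 × 10⁻⁴)(+1.8)+(7.8 × 10⁻⁴)(+3.01) = 2.1 × 10⁻³ → stable
  81–90 m: −αΔT+βΔS = −(1.5 × 10⁻⁴)(-1.2)+(7.8 × 10⁻⁴)(+0.21) = 3.4 × 10⁻⁴ → stable
  90–201 m: −αΔT+βΔS = −(1.5 × 10⁻⁴)(+0.0)+(7.8 × 10⁻⁴)(-14.36) = -0.011 → UNSTABLE
The 90–201 m interval has Δρ < 0: lighter water underlies denser water.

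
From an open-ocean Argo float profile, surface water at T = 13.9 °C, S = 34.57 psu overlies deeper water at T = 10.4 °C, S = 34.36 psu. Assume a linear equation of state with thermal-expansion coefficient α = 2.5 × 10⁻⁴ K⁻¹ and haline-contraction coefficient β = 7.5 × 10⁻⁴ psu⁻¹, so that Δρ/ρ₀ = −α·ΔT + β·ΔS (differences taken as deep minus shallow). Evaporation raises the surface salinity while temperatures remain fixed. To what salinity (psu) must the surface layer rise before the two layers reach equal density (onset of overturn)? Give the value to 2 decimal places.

Neutral buoyancy requires −α(T_deep − T_surf) + β(S_deep − S_surf′) = 0.
S_surf′ = S_deep − (α/β)·ΔT = 34.36 − (2.5 × 10⁻⁴/7.5 × 10⁻⁴)·(-3.5) = 35.5267 psu.
Increase required: 35.5267 − 34.57 = 0.9567 psu.

35.53 psu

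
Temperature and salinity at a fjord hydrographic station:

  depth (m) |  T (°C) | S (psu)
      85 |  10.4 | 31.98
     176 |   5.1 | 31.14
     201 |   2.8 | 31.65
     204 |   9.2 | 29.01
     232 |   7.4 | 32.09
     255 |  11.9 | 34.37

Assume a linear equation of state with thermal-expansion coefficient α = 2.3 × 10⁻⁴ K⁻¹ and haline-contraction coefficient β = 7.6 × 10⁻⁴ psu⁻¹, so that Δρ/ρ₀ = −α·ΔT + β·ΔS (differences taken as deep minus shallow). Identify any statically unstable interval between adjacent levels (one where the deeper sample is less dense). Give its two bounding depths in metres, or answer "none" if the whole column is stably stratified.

201–204 m

Evaluate Δρ/ρ₀ = −αΔT + βΔS across each adjacent pair:
  85–176 m: −αΔT+βΔS = −(2.3 × 10⁻⁴)(-5.3)+(7.6 × 10⁻⁴)(-0.84) = 5.8 × 10⁻⁴ → stable
  176–201 m: −αΔT+βΔS = −(2.3 × 10⁻⁴)(-2.3)+(7.6 × 10⁻⁴)(+0.51) = 9.2 × 10⁻⁴ → stable
  201–204 m: −αΔT+βΔS = −(2.3 × 10⁻⁴)(+6.4)+(7.6 × 10⁻⁴)(-2.64) = -3.5 × 10⁻³ → UNSTABLE
  204–232 m: −αΔT+βΔS = −(2.3 × 10⁻⁴)(-1.8)+(7.6 × 10⁻⁴)(+3.08) = 2.8 × 10⁻³ → stable
  232–255 m: −αΔT+βΔS = −(2.3 × 10⁻⁴)(+4.5)+(7.6 × 10⁻⁴)(+2.28) = 7.0 × 10⁻⁴ → stable
The 201–204 m interval has Δρ < 0: lighter water underlies denser water.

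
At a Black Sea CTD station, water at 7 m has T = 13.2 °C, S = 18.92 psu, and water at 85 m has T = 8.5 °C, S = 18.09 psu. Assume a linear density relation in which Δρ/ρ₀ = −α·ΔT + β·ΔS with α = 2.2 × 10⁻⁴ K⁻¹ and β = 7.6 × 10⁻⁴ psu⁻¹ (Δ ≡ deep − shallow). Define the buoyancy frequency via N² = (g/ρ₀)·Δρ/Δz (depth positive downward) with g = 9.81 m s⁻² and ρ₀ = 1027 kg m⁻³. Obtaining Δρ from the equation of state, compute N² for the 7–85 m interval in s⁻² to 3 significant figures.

ΔT = -4.7 K, ΔS = -0.83 psu (deep − shallow).
Δρ/ρ₀ = −αΔT + βΔS = 1.034 × 10⁻³ − 6.308 × 10⁻⁴ = 4.032 × 10⁻⁴, so Δρ ≈ 0.4141 kg m⁻³.
N² = (g/ρ₀)·Δρ/Δz = g·(Δρ/ρ₀)/Δz = 9.81 × 4.032 × 10⁻⁴ / 78 = 5.0710 × 10⁻⁵ s⁻² ≈ 5.07 × 10⁻⁵ s⁻².

5.07 × 10⁻⁵ s⁻²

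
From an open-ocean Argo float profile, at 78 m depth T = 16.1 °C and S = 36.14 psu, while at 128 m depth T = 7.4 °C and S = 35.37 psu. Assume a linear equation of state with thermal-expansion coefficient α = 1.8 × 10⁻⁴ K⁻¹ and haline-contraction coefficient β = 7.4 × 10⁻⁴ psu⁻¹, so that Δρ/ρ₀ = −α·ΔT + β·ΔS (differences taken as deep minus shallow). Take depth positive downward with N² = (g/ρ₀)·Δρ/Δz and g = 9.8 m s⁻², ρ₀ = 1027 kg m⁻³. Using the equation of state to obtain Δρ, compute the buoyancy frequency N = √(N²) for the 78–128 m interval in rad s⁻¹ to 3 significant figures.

ΔT = -8.7 K, ΔS = -0.77 psu (deep − shallow).
Δρ/ρ₀ = −αΔT + βΔS = 1.566 × 10⁻³ − 5.698 × 10⁻⁴ = 9.962 × 10⁻⁴, so Δρ ≈ 1.023 kg m⁻³.
N² = (g/ρ₀)·Δρ/Δz = g·(Δρ/ρ₀)/Δz = 9.8 × 9.962 × 10⁻⁴ / 50 = 1.9526 × 10⁻⁴ s⁻².
N = √(1.9526 × 10⁻⁴) = 0.013974 rad s⁻¹ ≈ 0.0140 rad s⁻¹.

0.0140 rad s⁻¹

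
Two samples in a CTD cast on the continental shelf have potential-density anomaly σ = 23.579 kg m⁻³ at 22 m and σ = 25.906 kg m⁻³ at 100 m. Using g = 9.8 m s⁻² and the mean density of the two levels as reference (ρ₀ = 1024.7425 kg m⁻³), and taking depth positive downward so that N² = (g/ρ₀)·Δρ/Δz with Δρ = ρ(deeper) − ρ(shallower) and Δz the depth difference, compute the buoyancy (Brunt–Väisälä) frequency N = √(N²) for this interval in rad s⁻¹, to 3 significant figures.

Δρ = 1025.906 − 1023.579 = 2.327 kg m⁻³ over Δz = 100 − 22 = 78 m.
N² = (9.8/1024.7425) × (2.327/78) = 2.8531 × 10⁻⁴ s⁻².
N = √(2.8531 × 10⁻⁴) = 0.016891 rad s⁻¹ ≈ 0.0169 rad s⁻¹.

0.0169 rad s⁻¹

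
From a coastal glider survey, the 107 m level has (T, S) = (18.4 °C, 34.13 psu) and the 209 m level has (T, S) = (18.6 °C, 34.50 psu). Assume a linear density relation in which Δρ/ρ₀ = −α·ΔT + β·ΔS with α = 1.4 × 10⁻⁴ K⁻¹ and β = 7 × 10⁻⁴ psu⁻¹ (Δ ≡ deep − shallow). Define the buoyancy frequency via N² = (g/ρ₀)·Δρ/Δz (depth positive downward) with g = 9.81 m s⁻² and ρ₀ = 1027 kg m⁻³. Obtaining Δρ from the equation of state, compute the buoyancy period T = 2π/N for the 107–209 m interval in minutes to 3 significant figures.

ΔT = +0.2 K, ΔS = +0.37 psu (deep − shallow).
Δρ/ρ₀ = −αΔT + βΔS = -2.80 × 10⁻⁵ + 2.59 × 10⁻⁴ = 2.31 × 10⁻⁴, so Δρ ≈ 0.2372 kg m⁻³.
N² = (g/ρ₀)·Δρ/Δz = g·(Δρ/ρ₀)/Δz = 9.81 × 2.31 × 10⁻⁴ / 102 = 2.2217 × 10⁻⁵ s⁻².
N = √(2.2217 × 10⁻⁵) = 4.7135 × 10⁻³ rad s⁻¹ → T = 2π/N = 1.3330 × 10³ s = 22.217 min ≈ 22.2 min.

22.2 min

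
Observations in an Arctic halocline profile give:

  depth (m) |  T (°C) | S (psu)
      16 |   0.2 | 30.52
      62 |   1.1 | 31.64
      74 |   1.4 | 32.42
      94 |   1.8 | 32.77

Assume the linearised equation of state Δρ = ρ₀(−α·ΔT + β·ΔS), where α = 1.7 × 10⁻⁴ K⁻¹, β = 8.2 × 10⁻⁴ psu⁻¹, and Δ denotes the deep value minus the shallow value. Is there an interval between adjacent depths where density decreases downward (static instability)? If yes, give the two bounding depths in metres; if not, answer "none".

Evaluate Δρ/ρ₀ = −αΔT + βΔS across each adjacent pair:
  16–62 m: −αΔT+βΔS = −(1.7 × 10⁻⁴)(+0.9)+(8.2 × 10⁻⁴)(+1.12) = 7.7 × 10⁻⁴ → stable
  62–74 m: −αΔT+βΔS = −(1.7 × 10⁻⁴)(+0.3)+(8.2 × 10⁻⁴)(+0.78) = 5.9 × 10⁻⁴ → stable
  74–94 m: −αΔT+βΔS = −(1.7 × 10⁻⁴)(+0.4)+(8.2 × 10⁻⁴)(+0.35) = 2.2 × 10⁻⁴ → stable
Every interval has Δρ > 0: the column is stably stratified throughout.

none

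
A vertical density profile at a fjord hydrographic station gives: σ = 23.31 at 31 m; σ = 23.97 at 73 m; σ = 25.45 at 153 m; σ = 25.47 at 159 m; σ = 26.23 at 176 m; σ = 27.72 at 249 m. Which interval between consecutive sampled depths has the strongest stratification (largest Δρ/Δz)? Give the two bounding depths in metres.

159–176 m

Compute the density gradient over each adjacent pair:
  31–73 m: Δρ/Δz = 0.66/42 = 0.016 kg m⁻⁴
  73–153 m: Δρ/Δz = 1.48/80 = 0.018 kg m⁻⁴
  153–159 m: Δρ/Δz = 0.02/6 = 3.3 × 10⁻³ kg m⁻⁴
  159–176 m: Δρ/Δz = 0.76/17 = 0.045 kg m⁻⁴
  176–249 m: Δρ/Δz = 1.49/73 = 0.020 kg m⁻⁴
The largest gradient is in the 159–176 m interval — the pycnocline.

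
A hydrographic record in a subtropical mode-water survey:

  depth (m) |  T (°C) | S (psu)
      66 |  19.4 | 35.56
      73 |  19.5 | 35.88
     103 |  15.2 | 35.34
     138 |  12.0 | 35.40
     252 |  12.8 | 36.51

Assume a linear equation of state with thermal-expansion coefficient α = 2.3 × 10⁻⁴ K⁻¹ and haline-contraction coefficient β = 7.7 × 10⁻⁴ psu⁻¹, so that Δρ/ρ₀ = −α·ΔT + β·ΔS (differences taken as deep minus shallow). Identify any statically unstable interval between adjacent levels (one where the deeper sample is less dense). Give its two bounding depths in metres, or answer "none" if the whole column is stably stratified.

none

Evaluate Δρ/ρ₀ = −αΔT + βΔS across each adjacent pair:
  66–73 m: −αΔT+βΔS = −(2.3 × 10⁻⁴)(+0.1)+(7.7 × 10⁻⁴)(+0.32) = 2.2 × 10⁻⁴ → stable
  73–103 m: −αΔT+βΔS = −(2.3 × 10⁻⁴)(-4.3)+(7.7 × 10⁻⁴)(-0.54) = 5.7 × 10⁻⁴ → stable
  103–138 m: −αΔT+βΔS = −(2.3 × 10⁻⁴)(-3.2)+(7.7 × 10⁻⁴)(+0.06) = 7.8 × 10⁻⁴ → stable
  138–252 m: −αΔT+βΔS = −(2.3 × 10⁻⁴)(+0.8)+(7.7 × 10⁻⁴)(+1.11) = 6.7 × 10⁻⁴ → stable
Every interval has Δρ > 0: the column is stably stratified throughout.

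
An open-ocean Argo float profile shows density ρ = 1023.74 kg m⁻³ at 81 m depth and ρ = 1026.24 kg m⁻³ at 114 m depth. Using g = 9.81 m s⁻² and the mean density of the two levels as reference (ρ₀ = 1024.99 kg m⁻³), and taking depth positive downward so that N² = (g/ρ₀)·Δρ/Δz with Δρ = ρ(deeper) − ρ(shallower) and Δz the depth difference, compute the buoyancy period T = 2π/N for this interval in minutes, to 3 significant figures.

Δρ = 1026.24 − 1023.74 = 2.50 kg m⁻³ over Δz = 114 − 81 = 33 m.
N² = (9.81/1024.99) × (2.50/33) = 7.2506 × 10⁻⁴ s⁻².
N = √(7.2506 × 10⁻⁴) = 0.026927 rad s⁻¹, so T = 2π/N = 233.34 s = 3.8890 min ≈ 3.89 min.

3.89 min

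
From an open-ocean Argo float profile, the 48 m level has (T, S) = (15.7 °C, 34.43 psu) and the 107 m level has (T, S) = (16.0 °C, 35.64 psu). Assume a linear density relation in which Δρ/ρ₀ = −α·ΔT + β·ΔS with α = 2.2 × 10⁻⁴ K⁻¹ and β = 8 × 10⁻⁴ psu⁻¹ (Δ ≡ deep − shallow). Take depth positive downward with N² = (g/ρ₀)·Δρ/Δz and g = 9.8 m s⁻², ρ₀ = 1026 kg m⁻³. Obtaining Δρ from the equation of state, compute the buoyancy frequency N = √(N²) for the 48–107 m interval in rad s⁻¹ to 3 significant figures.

0.0122 rad s⁻¹

ΔT = +0.3 K, ΔS = +1.21 psu (deep − shallow).
Δρ/ρ₀ = −αΔT + βΔS = -6.60 × 10⁻⁵ + 9.68 × 10⁻⁴ = 9.02 × 10⁻⁴, so Δρ ≈ 0.9255 kg m⁻³.
N² = (g/ρ₀)·Δρ/Δz = g·(Δρ/ρ₀)/Δz = 9.8 × 9.02 × 10⁻⁴ / 59 = 1.4982 × 10⁻⁴ s⁻².
N = √(1.4982 × 10⁻⁴) = 0.012240 rad s⁻¹ ≈ 0.0122 rad s⁻¹.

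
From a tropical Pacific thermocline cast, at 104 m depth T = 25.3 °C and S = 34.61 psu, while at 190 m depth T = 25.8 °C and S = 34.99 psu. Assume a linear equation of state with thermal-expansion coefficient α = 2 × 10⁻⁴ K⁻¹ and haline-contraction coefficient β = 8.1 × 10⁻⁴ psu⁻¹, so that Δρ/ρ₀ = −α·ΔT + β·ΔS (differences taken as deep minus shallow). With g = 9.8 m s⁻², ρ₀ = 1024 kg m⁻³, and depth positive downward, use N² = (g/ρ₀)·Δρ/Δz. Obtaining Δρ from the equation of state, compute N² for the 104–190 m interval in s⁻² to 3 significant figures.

2.37 × 10⁻⁵ s⁻²

ΔT = +0.5 K, ΔS = +0.38 psu (deep − shallow).
Δρ/ρ₀ = −αΔT + βΔS = -1.00 × 10⁻⁴ + 3.078 × 10⁻⁴ = 2.078 × 10⁻⁴, so Δρ ≈ 0.2128 kg m⁻³.
N² = (g/ρ₀)·Δρ/Δz = g·(Δρ/ρ₀)/Δz = 9.8 × 2.078 × 10⁻⁴ / 86 = 2.3680 × 10⁻⁵ s⁻² ≈ 2.37 × 10⁻⁵ s⁻².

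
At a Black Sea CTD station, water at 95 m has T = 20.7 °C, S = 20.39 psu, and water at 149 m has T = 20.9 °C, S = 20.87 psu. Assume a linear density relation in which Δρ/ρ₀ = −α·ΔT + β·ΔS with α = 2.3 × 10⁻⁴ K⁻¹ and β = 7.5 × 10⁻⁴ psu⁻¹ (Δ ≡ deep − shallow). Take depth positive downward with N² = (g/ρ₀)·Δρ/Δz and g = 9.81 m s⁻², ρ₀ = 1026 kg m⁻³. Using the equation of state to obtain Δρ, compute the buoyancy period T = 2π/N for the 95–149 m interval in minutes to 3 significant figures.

ΔT = +0.2 K, ΔS = +0.48 psu (deep − shallow).
Δρ/ρ₀ = −αΔT + βΔS = -4.60 × 10⁻⁵ + 3.60 × 10⁻⁴ = 3.14 × 10⁻⁴, so Δρ ≈ 0.3222 kg m⁻³.
N² = (g/ρ₀)·Δρ/Δz = g·(Δρ/ρ₀)/Δz = 9.81 × 3.14 × 10⁻⁴ / 54 = 5.7043 × 10⁻⁵ s⁻².
N = √(5.7043 × 10⁻⁵) = 7.5527 × 10⁻³ rad s⁻¹ → T = 2π/N = 831.91 s = 13.865 min ≈ 13.9 min.

13.9 min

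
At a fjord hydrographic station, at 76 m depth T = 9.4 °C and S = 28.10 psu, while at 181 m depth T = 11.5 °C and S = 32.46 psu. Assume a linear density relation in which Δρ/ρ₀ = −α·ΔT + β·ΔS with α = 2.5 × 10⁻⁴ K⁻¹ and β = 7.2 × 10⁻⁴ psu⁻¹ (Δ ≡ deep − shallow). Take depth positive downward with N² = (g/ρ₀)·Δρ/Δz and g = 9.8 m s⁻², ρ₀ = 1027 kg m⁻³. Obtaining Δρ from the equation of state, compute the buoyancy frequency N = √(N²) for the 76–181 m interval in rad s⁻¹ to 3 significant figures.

ΔT = +2.1 K, ΔS = +4.36 psu (deep − shallow).
Δρ/ρ₀ = −αΔT + βΔS = -5.25 × 10⁻⁴ + 3.1392 × 10⁻³ = 2.6142 × 10⁻³, so Δρ ≈ 2.685 kg m⁻³.
N² = (g/ρ₀)·Δρ/Δz = g·(Δρ/ρ₀)/Δz = 9.8 × 2.6142 × 10⁻³ / 105 = 2.4399 × 10⁻⁴ s⁻².
N = √(2.4399 × 10⁻⁴) = 0.015620 rad s⁻¹ ≈ 0.0156 rad s⁻¹.

0.0156 rad s⁻¹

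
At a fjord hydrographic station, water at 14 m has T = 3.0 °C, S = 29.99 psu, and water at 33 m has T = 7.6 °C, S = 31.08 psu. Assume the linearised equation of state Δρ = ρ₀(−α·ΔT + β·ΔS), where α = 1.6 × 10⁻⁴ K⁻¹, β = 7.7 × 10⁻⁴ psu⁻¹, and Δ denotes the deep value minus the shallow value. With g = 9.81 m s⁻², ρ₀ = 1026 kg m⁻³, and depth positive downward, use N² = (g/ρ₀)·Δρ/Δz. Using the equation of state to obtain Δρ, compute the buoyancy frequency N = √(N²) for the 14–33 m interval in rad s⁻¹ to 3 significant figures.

7.30 × 10⁻³ rad s⁻¹

ΔT = +4.6 K, ΔS = +1.09 psu (deep − shallow).
Δρ/ρ₀ = −αΔT + βΔS = -7.36 × 10⁻⁴ + 8.393 × 10⁻⁴ = 1.033 × 10⁻⁴, so Δρ ≈ 0.1060 kg m⁻³.
N² = (g/ρ₀)·Δρ/Δz = g·(Δρ/ρ₀)/Δz = 9.81 × 1.033 × 10⁻⁴ / 19 = 5.3335 × 10⁻⁵ s⁻².
N = √(5.3335 × 10⁻⁵) = 7.3031 × 10⁻³ rad s⁻¹ ≈ 7.30 × 10⁻³ rad s⁻¹.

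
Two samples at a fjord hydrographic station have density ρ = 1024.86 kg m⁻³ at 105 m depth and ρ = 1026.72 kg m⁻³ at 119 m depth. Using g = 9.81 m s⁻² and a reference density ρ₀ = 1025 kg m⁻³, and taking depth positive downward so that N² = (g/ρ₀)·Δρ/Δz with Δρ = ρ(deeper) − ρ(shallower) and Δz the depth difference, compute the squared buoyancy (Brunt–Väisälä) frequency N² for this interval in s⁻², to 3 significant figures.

Δρ = 1026.72 − 1024.86 = 1.86 kg m⁻³ over Δz = 119 − 105 = 14 m.
N² = (9.81/1025) × (1.86/14) = 1.2715 × 10⁻³ s⁻² ≈ 1.27 × 10⁻³ s⁻².

1.27 × 10⁻³ s⁻²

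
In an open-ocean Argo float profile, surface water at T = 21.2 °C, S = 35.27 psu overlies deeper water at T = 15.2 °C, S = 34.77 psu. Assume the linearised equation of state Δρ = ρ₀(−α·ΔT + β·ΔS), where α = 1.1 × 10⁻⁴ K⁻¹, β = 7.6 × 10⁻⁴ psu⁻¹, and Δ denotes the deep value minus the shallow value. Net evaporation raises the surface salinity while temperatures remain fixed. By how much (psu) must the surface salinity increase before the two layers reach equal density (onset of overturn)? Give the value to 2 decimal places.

0.37 psu

Neutral buoyancy requires −α(T_deep − T_surf) + β(S_deep − S_surf′) = 0.
S_surf′ = S_deep − (α/β)·ΔT = 34.77 − (1.1 × 10⁻⁴/7.6 × 10⁻⁴)·(-6.0) = 35.6384 psu.
Increase required: 35.6384 − 35.27 = 0.3684 psu.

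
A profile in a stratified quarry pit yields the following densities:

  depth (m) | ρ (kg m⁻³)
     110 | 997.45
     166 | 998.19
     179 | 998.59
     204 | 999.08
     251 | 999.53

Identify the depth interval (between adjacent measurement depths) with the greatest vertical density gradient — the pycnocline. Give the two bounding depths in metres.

166–179 m

Compute the density gradient over each adjacent pair:
  110–166 m: Δρ/Δz = 0.74/56 = 0.013 kg m⁻⁴
  166–179 m: Δρ/Δz = 0.40/13 = 0.031 kg m⁻⁴
  179–204 m: Δρ/Δz = 0.49/25 = 0.020 kg m⁻⁴
  204–251 m: Δρ/Δz = 0.45/47 = 9.6 × 10⁻³ kg m⁻⁴
The largest gradient is in the 166–179 m interval — the pycnocline.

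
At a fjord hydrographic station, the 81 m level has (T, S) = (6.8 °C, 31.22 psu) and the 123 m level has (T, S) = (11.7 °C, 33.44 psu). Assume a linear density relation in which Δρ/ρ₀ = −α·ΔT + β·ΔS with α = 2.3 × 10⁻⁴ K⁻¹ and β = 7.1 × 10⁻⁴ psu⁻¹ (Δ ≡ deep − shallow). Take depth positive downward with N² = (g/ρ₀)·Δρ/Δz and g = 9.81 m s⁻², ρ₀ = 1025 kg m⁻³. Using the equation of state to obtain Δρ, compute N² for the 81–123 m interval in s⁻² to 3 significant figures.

ΔT = +4.9 K, ΔS = +2.22 psu (deep − shallow).
Δρ/ρ₀ = −αΔT + βΔS = -1.127 × 10⁻³ + 1.5762 × 10⁻³ = 4.492 × 10⁻⁴, so Δρ ≈ 0.4604 kg m⁻³.
N² = (g/ρ₀)·Δρ/Δz = g·(Δρ/ρ₀)/Δz = 9.81 × 4.492 × 10⁻⁴ / 42 = 1.0492 × 10⁻⁴ s⁻² ≈ 1.05 × 10⁻⁴ s⁻².

1.05 × 10⁻⁴ s⁻²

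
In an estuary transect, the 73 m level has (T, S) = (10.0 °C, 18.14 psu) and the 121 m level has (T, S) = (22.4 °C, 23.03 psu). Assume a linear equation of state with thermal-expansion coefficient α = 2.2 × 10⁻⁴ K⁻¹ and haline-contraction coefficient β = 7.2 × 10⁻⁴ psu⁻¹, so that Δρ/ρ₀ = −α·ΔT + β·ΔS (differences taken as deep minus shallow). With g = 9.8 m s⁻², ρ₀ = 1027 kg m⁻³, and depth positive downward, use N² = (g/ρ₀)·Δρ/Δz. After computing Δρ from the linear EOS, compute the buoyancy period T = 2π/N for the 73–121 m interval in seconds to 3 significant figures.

ΔT = +12.4 K, ΔS = +4.89 psu (deep − shallow).
Δρ/ρ₀ = −αΔT + βΔS = -2.728 × 10⁻³ + 3.5208 × 10⁻³ = 7.928 × 10⁻⁴, so Δρ ≈ 0.8142 kg m⁻³.
N² = (g/ρ₀)·Δρ/Δz = g·(Δρ/ρ₀)/Δz = 9.8 × 7.928 × 10⁻⁴ / 48 = 1.6186 × 10⁻⁴ s⁻².
N = √(1.6186 × 10⁻⁴) = 0.012722 rad s⁻¹ → T = 2π/N = 493.88 s ≈ 494 s.

494 s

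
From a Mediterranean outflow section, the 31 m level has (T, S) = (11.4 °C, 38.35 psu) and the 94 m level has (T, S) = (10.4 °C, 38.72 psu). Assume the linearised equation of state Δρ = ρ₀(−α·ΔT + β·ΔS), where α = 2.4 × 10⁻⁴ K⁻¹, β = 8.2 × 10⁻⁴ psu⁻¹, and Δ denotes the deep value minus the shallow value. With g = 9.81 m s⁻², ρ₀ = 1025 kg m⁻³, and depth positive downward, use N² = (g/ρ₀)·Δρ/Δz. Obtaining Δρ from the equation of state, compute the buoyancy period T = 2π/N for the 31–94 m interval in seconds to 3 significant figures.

ΔT = -1.0 K, ΔS = +0.37 psu (deep − shallow).
Δρ/ρ₀ = −αΔT + βΔS = 2.40 × 10⁻⁴ + 3.034 × 10⁻⁴ = 5.434 × 10⁻⁴, so Δρ ≈ 0.5570 kg m⁻³.
N² = (g/ρ₀)·Δρ/Δz = g·(Δρ/ρ₀)/Δz = 9.81 × 5.434 × 10⁻⁴ / 63 = 8.4615 × 10⁻⁵ s⁻².
N = √(8.4615 × 10⁻⁵) = 9.1986 × 10⁻³ rad s⁻¹ → T = 2π/N = 683.06 s ≈ 683 s.

683 s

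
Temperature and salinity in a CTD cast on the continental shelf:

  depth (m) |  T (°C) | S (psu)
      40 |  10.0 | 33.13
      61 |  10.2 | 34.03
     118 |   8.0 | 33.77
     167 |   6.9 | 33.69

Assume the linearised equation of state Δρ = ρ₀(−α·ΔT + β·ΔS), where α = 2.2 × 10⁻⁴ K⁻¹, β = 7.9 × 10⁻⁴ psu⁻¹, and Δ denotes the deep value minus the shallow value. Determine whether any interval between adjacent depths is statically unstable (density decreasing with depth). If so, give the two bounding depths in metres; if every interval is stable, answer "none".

Evaluate Δρ/ρ₀ = −αΔT + βΔS across each adjacent pair:
  40–61 m: −αΔT+βΔS = −(2.2 × 10⁻⁴)(+0.2)+(7.9 × 10⁻⁴)(+0.90) = 6.7 × 10⁻⁴ → stable
  61–118 m: −αΔT+βΔS = −(2.2 × 10⁻⁴)(-2.2)+(7.9 × 10⁻⁴)(-0.26) = 2.8 × 10⁻⁴ → stable
  118–167 m: −αΔT+βΔS = −(2.2 × 10⁻⁴)(-1.1)+(7.9 × 10⁻⁴)(-0.08) = 1.8 × 10⁻⁴ → stable
Every interval has Δρ > 0: the column is stably stratified throughout.

none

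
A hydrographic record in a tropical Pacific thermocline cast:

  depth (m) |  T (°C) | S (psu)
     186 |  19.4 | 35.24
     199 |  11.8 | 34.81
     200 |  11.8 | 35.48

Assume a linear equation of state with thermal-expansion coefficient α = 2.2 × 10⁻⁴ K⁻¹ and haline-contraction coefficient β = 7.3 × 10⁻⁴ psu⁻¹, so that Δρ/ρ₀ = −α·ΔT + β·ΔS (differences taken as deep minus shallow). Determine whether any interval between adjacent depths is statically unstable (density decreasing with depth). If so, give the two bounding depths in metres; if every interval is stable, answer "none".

Evaluate Δρ/ρ₀ = −αΔT + βΔS across each adjacent pair:
  186–199 m: −αΔT+βΔS = −(2.2 × 10⁻⁴)(-7.6)+(7.3 × 10⁻⁴)(-0.43) = 1.4 × 10⁻³ → stable
  199–200 m: −αΔT+βΔS = −(2.2 × 10⁻⁴)(+0.0)+(7.3 × 10⁻⁴)(+0.67) = 4.9 × 10⁻⁴ → stable
Every interval has Δρ > 0: the column is stably stratified throughout.

none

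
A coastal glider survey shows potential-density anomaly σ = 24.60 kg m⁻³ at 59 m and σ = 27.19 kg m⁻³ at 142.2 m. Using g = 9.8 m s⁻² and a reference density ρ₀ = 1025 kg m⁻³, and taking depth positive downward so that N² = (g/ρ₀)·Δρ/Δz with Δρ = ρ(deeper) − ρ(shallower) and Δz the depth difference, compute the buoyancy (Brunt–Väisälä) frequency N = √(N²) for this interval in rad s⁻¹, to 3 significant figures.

Δρ = 1027.19 − 1024.60 = 2.59 kg m⁻³ over Δz = 142.2 − 59 = 83.2 m.
N² = (9.8/1025) × (2.59/83.2) = 2.9763 × 10⁻⁴ s⁻².
N = √(2.9763 × 10⁻⁴) = 0.017252 rad s⁻¹ ≈ 0.0173 rad s⁻¹.

0.0173 rad s⁻¹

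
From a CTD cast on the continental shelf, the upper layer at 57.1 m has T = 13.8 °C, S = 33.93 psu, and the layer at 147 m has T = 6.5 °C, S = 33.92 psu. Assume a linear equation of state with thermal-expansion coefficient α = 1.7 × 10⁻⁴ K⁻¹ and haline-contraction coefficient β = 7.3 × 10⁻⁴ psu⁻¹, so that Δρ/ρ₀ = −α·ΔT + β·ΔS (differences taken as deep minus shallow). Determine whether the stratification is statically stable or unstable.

ΔT = 6.5 − 13.8 = -7.3 K and ΔS = 33.92 − 33.93 = -0.01 psu (deep − shallow).
−αΔT = 1.241 × 10⁻³; βΔS = -7.30 × 10⁻⁶; sum Δρ/ρ₀ = 1.2337 × 10⁻³.
Δρ/ρ₀ > 0, so Δρ > 0: deeper water is denser → statically stable.

stable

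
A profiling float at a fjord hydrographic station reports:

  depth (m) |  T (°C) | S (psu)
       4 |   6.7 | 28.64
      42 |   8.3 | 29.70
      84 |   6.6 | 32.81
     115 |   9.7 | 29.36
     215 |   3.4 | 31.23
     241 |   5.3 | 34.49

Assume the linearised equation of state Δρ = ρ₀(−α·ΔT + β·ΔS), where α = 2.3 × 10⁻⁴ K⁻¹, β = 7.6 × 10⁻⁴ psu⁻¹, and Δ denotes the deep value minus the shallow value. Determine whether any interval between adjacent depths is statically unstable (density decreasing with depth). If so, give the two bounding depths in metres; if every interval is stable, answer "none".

84–115 m

Evaluate Δρ/ρ₀ = −αΔT + βΔS across each adjacent pair:
  4–42 m: −αΔT+βΔS = −(2.3 × 10⁻⁴)(+1.6)+(7.6 × 10⁻⁴)(+1.06) = 4.4 × 10⁻⁴ → stable
  42–84 m: −αΔT+βΔS = −(2.3 × 10⁻⁴)(-1.7)+(7.6 × 10⁻⁴)(+3.11) = 2.8 × 10⁻³ → stable
  84–115 m: −αΔT+βΔS = −(2.3 × 10⁻⁴)(+3.1)+(7.6 × 10⁻⁴)(-3.45) = -3.3 × 10⁻³ → UNSTABLE
  115–215 m: −αΔT+βΔS = −(2.3 × 10⁻⁴)(-6.3)+(7.6 × 10⁻⁴)(+1.87) = 2.9 × 10⁻³ → stable
  215–241 m: −αΔT+βΔS = −(2.3 × 10⁻⁴)(+1.9)+(7.6 × 10⁻⁴)(+3.26) = 2.0 × 10⁻³ → stable
The 84–115 m interval has Δρ < 0: lighter water underlies denser water.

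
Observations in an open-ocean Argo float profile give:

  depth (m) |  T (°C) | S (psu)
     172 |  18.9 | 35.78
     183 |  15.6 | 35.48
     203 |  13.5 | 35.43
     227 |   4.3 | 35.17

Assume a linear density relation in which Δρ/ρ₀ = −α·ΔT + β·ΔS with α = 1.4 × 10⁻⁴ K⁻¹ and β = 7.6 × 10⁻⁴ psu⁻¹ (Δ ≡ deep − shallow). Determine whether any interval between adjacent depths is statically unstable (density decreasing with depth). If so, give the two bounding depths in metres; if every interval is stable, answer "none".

Evaluate Δρ/ρ₀ = −αΔT + βΔS across each adjacent pair:
  172–183 m: −αΔT+βΔS = −(1.4 × 10⁻⁴)(-3.3)+(7.6 × 10⁻⁴)(-0.30) = 2.3 × 10⁻⁴ → stable
  183–203 m: −αΔT+βΔS = −(1.4 × 10⁻⁴)(-2.1)+(7.6 × 10⁻⁴)(-0.05) = 2.6 × 10⁻⁴ → stable
  203–227 m: −αΔT+βΔS = −(1.4 × 10⁻⁴)(-9.2)+(7.6 × 10⁻⁴)(-0.26) = 1.1 × 10⁻³ → stable
Every interval has Δρ > 0: the column is stably stratified throughout.

none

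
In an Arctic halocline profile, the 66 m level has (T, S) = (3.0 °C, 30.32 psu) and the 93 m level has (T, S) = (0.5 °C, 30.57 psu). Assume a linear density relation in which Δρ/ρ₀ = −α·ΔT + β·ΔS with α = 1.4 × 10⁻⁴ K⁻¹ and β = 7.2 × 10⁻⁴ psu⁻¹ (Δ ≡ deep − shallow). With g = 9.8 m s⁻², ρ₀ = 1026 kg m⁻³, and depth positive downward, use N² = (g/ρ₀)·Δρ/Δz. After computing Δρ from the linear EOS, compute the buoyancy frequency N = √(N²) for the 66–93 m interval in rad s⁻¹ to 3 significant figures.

0.0139 rad s⁻¹

ΔT = -2.5 K, ΔS = +0.25 psu (deep − shallow).
Δρ/ρ₀ = −αΔT + βΔS = 3.50 × 10⁻⁴ + 1.80 × 10⁻⁴ = 5.30 × 10⁻⁴, so Δρ ≈ 0.5438 kg m⁻³.
N² = (g/ρ₀)·Δρ/Δz = g·(Δρ/ρ₀)/Δz = 9.8 × 5.30 × 10⁻⁴ / 27 = 1.9237 × 10⁻⁴ s⁻².
N = √(1.9237 × 10⁻⁴) = 0.013870 rad s⁻¹ ≈ 0.0139 rad s⁻¹.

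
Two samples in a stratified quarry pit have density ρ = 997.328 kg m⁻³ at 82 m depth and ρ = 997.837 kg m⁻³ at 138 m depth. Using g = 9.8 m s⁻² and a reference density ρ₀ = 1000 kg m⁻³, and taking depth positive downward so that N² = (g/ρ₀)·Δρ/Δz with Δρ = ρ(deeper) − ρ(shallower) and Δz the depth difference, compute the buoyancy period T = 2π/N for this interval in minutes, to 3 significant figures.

Δρ = 997.837 − 997.328 = 0.509 kg m⁻³ over Δz = 138 − 82 = 56 m.
N² = (9.8/1000) × (0.509/56) = 8.9075 × 10⁻⁵ s⁻².
N = √(8.9075 × 10⁻⁵) = 9.4380 × 10⁻³ rad s⁻¹, so T = 2π/N = 665.73 s = 11.095 min ≈ 11.1 min.
N² > 0, so the interval is statically stable.

11.1 min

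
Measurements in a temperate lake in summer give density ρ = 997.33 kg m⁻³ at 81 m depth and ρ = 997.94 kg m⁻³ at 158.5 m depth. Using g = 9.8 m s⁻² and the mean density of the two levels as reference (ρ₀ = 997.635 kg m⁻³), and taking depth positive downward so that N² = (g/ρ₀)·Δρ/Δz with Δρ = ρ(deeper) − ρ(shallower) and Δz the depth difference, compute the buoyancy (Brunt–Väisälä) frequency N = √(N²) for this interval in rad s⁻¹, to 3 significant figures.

8.79 × 10⁻³ rad s⁻¹

Δρ = 997.94 − 997.33 = 0.61 kg m⁻³ over Δz = 158.5 − 81 = 77.5 m.
N² = (9.8/997.635) × (0.61/77.5) = 7.7318 × 10⁻⁵ s⁻².
N = √(7.7318 × 10⁻⁵) = 8.7931 × 10⁻³ rad s⁻¹ ≈ 8.79 × 10⁻³ rad s⁻¹.
Since Δρ > 0 the layer is stably stratified.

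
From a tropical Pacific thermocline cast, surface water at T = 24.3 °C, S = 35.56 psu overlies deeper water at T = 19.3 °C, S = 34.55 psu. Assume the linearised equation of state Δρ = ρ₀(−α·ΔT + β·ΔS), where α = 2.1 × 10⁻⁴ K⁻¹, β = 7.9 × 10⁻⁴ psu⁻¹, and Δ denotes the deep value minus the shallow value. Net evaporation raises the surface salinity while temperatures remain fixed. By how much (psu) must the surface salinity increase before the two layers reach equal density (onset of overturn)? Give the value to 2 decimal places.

Neutral buoyancy requires −α(T_deep − T_surf) + β(S_deep − S_surf′) = 0.
S_surf′ = S_deep − (α/β)·ΔT = 34.55 − (2.1 × 10⁻⁴/7.9 × 10⁻⁴)·(-5.0) = 35.8791 psu.
Increase required: 35.8791 − 35.56 = 0.3191 psu.

0.32 psu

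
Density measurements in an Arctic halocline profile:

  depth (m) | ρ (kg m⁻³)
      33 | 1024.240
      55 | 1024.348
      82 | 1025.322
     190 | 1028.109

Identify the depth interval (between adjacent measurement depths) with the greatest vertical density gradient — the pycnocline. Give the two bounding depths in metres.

55–82 m

Compute the density gradient over each adjacent pair:
  33–55 m: Δρ/Δz = 0.108/22 = 4.9 × 10⁻³ kg m⁻⁴
  55–82 m: Δρ/Δz = 0.974/27 = 0.036 kg m⁻⁴
  82–190 m: Δρ/Δz = 2.787/108 = 0.026 kg m⁻⁴
The largest gradient is in the 55–82 m interval — the pycnocline.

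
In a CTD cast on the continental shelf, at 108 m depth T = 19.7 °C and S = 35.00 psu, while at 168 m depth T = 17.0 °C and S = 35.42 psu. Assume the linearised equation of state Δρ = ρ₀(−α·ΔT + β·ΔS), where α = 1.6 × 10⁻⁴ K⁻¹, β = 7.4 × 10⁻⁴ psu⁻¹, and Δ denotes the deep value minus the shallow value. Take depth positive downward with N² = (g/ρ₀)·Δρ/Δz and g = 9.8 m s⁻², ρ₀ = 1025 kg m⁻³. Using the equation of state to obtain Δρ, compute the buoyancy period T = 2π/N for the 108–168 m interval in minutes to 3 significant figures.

ΔT = -2.7 K, ΔS = +0.42 psu (deep − shallow).
Δρ/ρ₀ = −αΔT + βΔS = 4.32 × 10⁻⁴ + 3.108 × 10⁻⁴ = 7.428 × 10⁻⁴, so Δρ ≈ 0.7614 kg m⁻³.
N² = (g/ρ₀)·Δρ/Δz = g·(Δρ/ρ₀)/Δz = 9.8 × 7.428 × 10⁻⁴ / 60 = 1.2132 × 10⁻⁴ s⁻².
N = √(1.2132 × 10⁻⁴) = 0.011015 rad s⁻¹ → T = 2π/N = 570.42 s = 9.5070 min ≈ 9.51 min.

9.51 min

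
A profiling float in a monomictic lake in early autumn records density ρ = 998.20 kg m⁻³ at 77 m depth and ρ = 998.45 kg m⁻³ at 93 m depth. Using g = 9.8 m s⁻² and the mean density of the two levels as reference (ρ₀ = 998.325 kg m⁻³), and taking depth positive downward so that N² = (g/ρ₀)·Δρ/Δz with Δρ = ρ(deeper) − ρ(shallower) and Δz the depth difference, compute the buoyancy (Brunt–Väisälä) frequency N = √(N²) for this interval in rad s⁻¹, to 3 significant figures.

0.0124 rad s⁻¹

Δρ = 998.45 − 998.20 = 0.25 kg m⁻³ over Δz = 93 − 77 = 16 m.
N² = (9.8/998.325) × (0.25/16) = 1.5338 × 10⁻⁴ s⁻².
N = √(1.5338 × 10⁻⁴) = 0.012385 rad s⁻¹ ≈ 0.0124 rad s⁻¹.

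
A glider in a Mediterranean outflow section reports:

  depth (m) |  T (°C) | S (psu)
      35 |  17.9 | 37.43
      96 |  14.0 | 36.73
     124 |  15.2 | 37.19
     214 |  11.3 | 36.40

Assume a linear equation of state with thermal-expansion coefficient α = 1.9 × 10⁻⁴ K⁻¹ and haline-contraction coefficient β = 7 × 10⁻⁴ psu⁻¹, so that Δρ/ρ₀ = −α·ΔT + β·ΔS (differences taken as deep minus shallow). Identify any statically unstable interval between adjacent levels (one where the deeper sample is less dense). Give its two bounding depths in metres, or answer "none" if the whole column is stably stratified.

none

Evaluate Δρ/ρ₀ = −αΔT + βΔS across each adjacent pair:
  35–96 m: −αΔT+βΔS = −(1.9 × 10⁻⁴)(-3.9)+(7 × 10⁻⁴)(-0.70) = 2.5 × 10⁻⁴ → stable
  96–124 m: −αΔT+βΔS = −(1.9 × 10⁻⁴)(+1.2)+(7 × 10⁻⁴)(+0.46) = 9.4 × 10⁻⁵ → stable
  124–214 m: −αΔT+βΔS = −(1.9 × 10⁻⁴)(-3.9)+(7 × 10⁻⁴)(-0.79) = 1.9 × 10⁻⁴ → stable
Every interval has Δρ > 0: the column is stably stratified throughout.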